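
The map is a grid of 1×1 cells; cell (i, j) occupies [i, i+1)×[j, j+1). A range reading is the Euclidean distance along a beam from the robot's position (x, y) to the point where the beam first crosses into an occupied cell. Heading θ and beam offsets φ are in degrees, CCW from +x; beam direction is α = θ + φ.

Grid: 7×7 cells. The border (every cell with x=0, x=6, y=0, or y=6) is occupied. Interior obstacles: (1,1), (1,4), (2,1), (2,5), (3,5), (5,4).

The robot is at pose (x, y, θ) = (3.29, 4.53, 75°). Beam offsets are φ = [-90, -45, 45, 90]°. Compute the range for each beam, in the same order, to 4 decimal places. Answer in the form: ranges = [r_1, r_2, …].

ranges = [1.7703, 2.9400, 0.5427, 1.3355]

beam 1: φ=-90°, α=345°
  direction (0.9659, -0.2588); cell (3,4); t to first gridline: x 0.7350, y 2.0478 (then +1.0353 / +3.8637)
    (4,4) via x @ 0.7350
    (5,4) via x @ 1.7703  # hit
  → r_1 = 1.7703
beam 2: φ=-45°, α=30°
  direction (0.8660, 0.5000); cell (3,4); t to first gridline: x 0.8198, y 0.9400 (then +1.1547 / +2.0000)
    (4,4) via x @ 0.8198
    (4,5) via y @ 0.9400
    (5,5) via x @ 1.9745
    (5,6) via y @ 2.9400  # hit
  → r_2 = 2.9400
beam 3: φ=45°, α=120°
  direction (-0.5000, 0.8660); cell (3,4); t to first gridline: x 0.5800, y 0.5427 (then +2.0000 / +1.1547)
    (3,5) via y @ 0.5427  # hit
  → r_3 = 0.5427
beam 4: φ=90°, α=165°
  direction (-0.9659, 0.2588); cell (3,4); t to first gridline: x 0.3002, y 1.8159 (then +1.0353 / +3.8637)
    (2,4) via x @ 0.3002
    (1,4) via x @ 1.3355  # hit
  → r_4 = 1.3355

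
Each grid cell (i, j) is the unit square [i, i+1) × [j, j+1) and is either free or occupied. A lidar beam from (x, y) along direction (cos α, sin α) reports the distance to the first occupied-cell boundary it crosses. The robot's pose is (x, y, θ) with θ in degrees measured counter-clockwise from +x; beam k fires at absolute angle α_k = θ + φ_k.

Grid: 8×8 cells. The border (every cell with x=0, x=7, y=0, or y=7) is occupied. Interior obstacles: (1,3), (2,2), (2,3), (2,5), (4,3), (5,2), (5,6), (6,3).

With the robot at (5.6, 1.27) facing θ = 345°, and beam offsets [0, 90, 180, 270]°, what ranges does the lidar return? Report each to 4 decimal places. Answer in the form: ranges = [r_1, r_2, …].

ranges = [1.0432, 0.7558, 2.8205, 0.2795]

beam 1: φ=0°, α=345°
  cosα=0.9659 sinα=-0.2588 | (5,1) | tMaxX 0.4141 tMaxY 1.0432 | tΔX 1.0353 tΔY 3.8637
    t=0.4141 [x] (6,1)
    t=1.0432 [y] (6,0) — stop
  → r_1 = 1.0432
beam 2: φ=90°, α=75°
  cosα=0.2588 sinα=0.9659 | (5,1) | tMaxX 1.5455 tMaxY 0.7558 | tΔX 3.8637 tΔY 1.0353
    t=0.7558 [y] (5,2) — stop
  → r_2 = 0.7558
beam 3: φ=180°, α=165°
  cosα=-0.9659 sinα=0.2588 | (5,1) | tMaxX 0.6212 tMaxY 2.8205 | tΔX 1.0353 tΔY 3.8637
    t=0.6212 [x] (4,1)
    t=1.6564 [x] (3,1)
    t=2.6917 [x] (2,1)
    t=2.8205 [y] (2,2) — stop
  → r_3 = 2.8205
beam 4: φ=270°, α=255°
  cosα=-0.2588 sinα=-0.9659 | (5,1) | tMaxX 2.3182 tMaxY 0.2795 | tΔX 3.8637 tΔY 1.0353
    t=0.2795 [y] (5,0) — stop
  → r_4 = 0.2795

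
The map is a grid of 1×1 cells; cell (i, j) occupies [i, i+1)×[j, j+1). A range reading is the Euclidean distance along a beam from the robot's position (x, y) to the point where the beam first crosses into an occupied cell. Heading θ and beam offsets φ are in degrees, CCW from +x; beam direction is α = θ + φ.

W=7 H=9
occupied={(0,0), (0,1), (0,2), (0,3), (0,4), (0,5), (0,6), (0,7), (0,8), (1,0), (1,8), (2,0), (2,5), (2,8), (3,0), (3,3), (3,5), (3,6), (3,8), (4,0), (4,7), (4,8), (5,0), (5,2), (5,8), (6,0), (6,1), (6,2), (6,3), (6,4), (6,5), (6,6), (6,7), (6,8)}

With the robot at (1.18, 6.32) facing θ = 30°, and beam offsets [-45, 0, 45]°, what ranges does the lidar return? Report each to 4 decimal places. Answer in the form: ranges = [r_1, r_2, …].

ranges = [1.2364, 3.2563, 1.7393]

beam 1: φ=-45°, α=345°
  dir = (cos 345°, sin 345°) = (0.9659, -0.2588); from cell (1,6)
  next x-line at t=0.8489, next y-line at t=1.2364; Δt_x=1.0353, Δt_y=3.8637
    x: enter (2,6) at t=0.8489
    y: enter (2,5) at t=1.2364 ← occupied
  → r_1 = 1.2364
beam 2: φ=0°, α=30°
  dir = (cos 30°, sin 30°) = (0.8660, 0.5000); from cell (1,6)
  next x-line at t=0.9469, next y-line at t=1.3600; Δt_x=1.1547, Δt_y=2.0000
    x: enter (2,6) at t=0.9469
    y: enter (2,7) at t=1.3600
    x: enter (3,7) at t=2.1016
    x: enter (4,7) at t=3.2563 ← occupied
  → r_2 = 3.2563
beam 3: φ=45°, α=75°
  dir = (cos 75°, sin 75°) = (0.2588, 0.9659); from cell (1,6)
  next x-line at t=3.1682, next y-line at t=0.7040; Δt_x=3.8637, Δt_y=1.0353
    y: enter (1,7) at t=0.7040
    y: enter (1,8) at t=1.7393 ← occupied
  → r_3 = 1.7393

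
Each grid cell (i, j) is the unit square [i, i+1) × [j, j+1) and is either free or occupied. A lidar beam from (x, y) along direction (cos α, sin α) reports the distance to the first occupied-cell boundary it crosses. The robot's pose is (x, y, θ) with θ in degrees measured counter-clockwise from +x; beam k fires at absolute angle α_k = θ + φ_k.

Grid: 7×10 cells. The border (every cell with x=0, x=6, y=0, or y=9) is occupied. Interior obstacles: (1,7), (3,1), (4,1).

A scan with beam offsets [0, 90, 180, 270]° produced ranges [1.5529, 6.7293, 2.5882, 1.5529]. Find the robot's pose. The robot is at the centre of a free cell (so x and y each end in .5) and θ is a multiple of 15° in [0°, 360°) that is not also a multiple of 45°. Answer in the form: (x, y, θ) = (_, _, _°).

The pose lattice has 37·16 = 592 candidates. Test each by forward raycasting.
  (1.5, 1.5, 195°): beam 1 = 0.5176 ≠ 1.5529 ✗
  (3.5, 3.5, 15°): beam 1 = 2.5882 ≠ 1.5529 ✗
  (5.5, 2.5, 285°): beam 2 = 0.5176 ≠ 6.7293 ✗
  …
  (3.5, 7.5, 165°): r_1=1.5529, r_2=6.7293, r_3=2.5882, r_4=1.5529 — all match ✓
Unique over the lattice → pose = (3.5, 7.5, 165°).

(x, y, θ) = (3.5, 7.5, 165°)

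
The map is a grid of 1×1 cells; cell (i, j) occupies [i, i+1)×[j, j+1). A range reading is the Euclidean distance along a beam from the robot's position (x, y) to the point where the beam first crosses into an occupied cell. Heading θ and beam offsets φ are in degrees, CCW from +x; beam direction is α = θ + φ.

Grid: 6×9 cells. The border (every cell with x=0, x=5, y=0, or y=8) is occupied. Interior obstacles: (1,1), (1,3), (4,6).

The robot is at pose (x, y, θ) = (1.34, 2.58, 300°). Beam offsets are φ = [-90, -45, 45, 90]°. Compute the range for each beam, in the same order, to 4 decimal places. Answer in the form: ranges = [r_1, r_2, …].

ranges = [0.3926, 0.6005, 3.7891, 4.2262]

beam 1: φ=-90°, α=210°
  cosα=-0.8660 sinα=-0.5000 | (1,2) | tMaxX 0.3926 tMaxY 1.1600 | tΔX 1.1547 tΔY 2.0000
    t=0.3926 [x] (0,2) — stop
  → r_1 = 0.3926
beam 2: φ=-45°, α=255°
  cosα=-0.2588 sinα=-0.9659 | (1,2) | tMaxX 1.3137 tMaxY 0.6005 | tΔX 3.8637 tΔY 1.0353
    t=0.6005 [y] (1,1) — stop
  → r_2 = 0.6005
beam 3: φ=45°, α=345°
  cosα=0.9659 sinα=-0.2588 | (1,2) | tMaxX 0.6833 tMaxY 2.2409 | tΔX 1.0353 tΔY 3.8637
    t=0.6833 [x] (2,2)
    t=1.7186 [x] (3,2)
    t=2.2409 [y] (3,1)
    t=2.7538 [x] (4,1)
    t=3.7891 [x] (5,1) — stop
  → r_3 = 3.7891
beam 4: φ=90°, α=30°
  cosα=0.8660 sinα=0.5000 | (1,2) | tMaxX 0.7621 tMaxY 0.8400 | tΔX 1.1547 tΔY 2.0000
    t=0.7621 [x] (2,2)
    t=0.8400 [y] (2,3)
    t=1.9168 [x] (3,3)
    t=2.8400 [y] (3,4)
    t=3.0715 [x] (4,4)
    t=4.2262 [x] (5,4) — stop
  → r_4 = 4.2262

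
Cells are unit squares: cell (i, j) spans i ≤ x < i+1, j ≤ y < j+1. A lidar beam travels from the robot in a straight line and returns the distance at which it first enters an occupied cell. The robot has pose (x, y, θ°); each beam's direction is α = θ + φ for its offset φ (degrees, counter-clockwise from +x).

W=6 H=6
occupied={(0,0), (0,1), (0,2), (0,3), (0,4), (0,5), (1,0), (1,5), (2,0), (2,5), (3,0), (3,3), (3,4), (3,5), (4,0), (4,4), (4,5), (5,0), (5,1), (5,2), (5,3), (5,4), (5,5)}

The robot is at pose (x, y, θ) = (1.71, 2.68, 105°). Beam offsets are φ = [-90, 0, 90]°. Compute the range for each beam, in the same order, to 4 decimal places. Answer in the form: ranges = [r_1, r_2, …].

beam 1: φ=-90°, α=15°
  direction (0.9659, 0.2588); cell (1,2); t to first gridline: x 0.3002, y 1.2364 (then +1.0353 / +3.8637)
    (2,2) via x @ 0.3002
    (2,3) via y @ 1.2364
    (3,3) via x @ 1.3355  # hit
  → r_1 = 1.3355
beam 2: φ=0°, α=105°
  direction (-0.2588, 0.9659); cell (1,2); t to first gridline: x 2.7432, y 0.3313 (then +3.8637 / +1.0353)
    (1,3) via y @ 0.3313
    (1,4) via y @ 1.3666
    (1,5) via y @ 2.4018  # hit
  → r_2 = 2.4018
beam 3: φ=90°, α=195°
  direction (-0.9659, -0.2588); cell (1,2); t to first gridline: x 0.7350, y 2.6273 (then +1.0353 / +3.8637)
    (0,2) via x @ 0.7350  # hit
  → r_3 = 0.7350

ranges = [1.3355, 2.4018, 0.7350]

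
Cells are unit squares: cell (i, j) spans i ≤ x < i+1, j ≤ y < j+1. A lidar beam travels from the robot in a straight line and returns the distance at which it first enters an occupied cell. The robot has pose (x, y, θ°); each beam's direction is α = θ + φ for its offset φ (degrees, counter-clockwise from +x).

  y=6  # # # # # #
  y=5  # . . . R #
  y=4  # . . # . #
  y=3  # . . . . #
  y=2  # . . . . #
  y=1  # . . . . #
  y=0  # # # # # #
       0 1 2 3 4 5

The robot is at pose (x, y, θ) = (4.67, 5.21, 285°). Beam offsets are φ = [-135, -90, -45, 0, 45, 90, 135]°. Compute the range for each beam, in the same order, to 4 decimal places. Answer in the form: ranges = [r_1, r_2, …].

ranges = [1.5800, 0.8114, 1.3400, 1.2750, 0.3811, 0.3416, 0.6600]

beam 1: φ=-135°, α=150°
  d=(-0.8660,0.5000)  start (4,5)  tX=0.7736 tY=1.5800  stride 1/|dx|=1.1547 1/|dy|=2.0000
    cross x-line → (3,5), t=0.7736
    cross y-line → (3,6), t=1.5800 (wall)
  → r_1 = 1.5800
beam 2: φ=-90°, α=195°
  d=(-0.9659,-0.2588)  start (4,5)  tX=0.6936 tY=0.8114  stride 1/|dx|=1.0353 1/|dy|=3.8637
    cross x-line → (3,5), t=0.6936
    cross y-line → (3,4), t=0.8114 (wall)
  → r_2 = 0.8114
beam 3: φ=-45°, α=240°
  d=(-0.5000,-0.8660)  start (4,5)  tX=1.3400 tY=0.2425  stride 1/|dx|=2.0000 1/|dy|=1.1547
    cross y-line → (4,4), t=0.2425
    cross x-line → (3,4), t=1.3400 (wall)
  → r_3 = 1.3400
beam 4: φ=0°, α=285°
  d=(0.2588,-0.9659)  start (4,5)  tX=1.2750 tY=0.2174  stride 1/|dx|=3.8637 1/|dy|=1.0353
    cross y-line → (4,4), t=0.2174
    cross y-line → (4,3), t=1.2527
    cross x-line → (5,3), t=1.2750 (wall)
  → r_4 = 1.2750
beam 5: φ=45°, α=330°
  d=(0.8660,-0.5000)  start (4,5)  tX=0.3811 tY=0.4200  stride 1/|dx|=1.1547 1/|dy|=2.0000
    cross x-line → (5,5), t=0.3811 (wall)
  → r_5 = 0.3811
beam 6: φ=90°, α=15°
  d=(0.9659,0.2588)  start (4,5)  tX=0.3416 tY=3.0523  stride 1/|dx|=1.0353 1/|dy|=3.8637
    cross x-line → (5,5), t=0.3416 (wall)
  → r_6 = 0.3416
beam 7: φ=135°, α=60°
  d=(0.5000,0.8660)  start (4,5)  tX=0.6600 tY=0.9122  stride 1/|dx|=2.0000 1/|dy|=1.1547
    cross x-line → (5,5), t=0.6600 (wall)
  → r_7 = 0.6600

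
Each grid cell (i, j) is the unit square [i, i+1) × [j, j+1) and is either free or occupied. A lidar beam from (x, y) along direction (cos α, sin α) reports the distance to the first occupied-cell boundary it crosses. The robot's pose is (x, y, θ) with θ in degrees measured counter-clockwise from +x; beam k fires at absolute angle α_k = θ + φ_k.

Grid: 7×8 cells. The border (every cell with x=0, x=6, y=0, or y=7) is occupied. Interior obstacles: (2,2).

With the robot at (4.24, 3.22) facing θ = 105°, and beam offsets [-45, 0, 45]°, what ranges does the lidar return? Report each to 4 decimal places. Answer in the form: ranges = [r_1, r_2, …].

ranges = [3.5200, 3.9133, 3.7412]

beam 1: φ=-45°, α=60°
  direction (0.5000, 0.8660); cell (4,3); t to first gridline: x 1.5200, y 0.9007 (then +2.0000 / +1.1547)
    (4,4) via y @ 0.9007
    (5,4) via x @ 1.5200
    (5,5) via y @ 2.0554
    (5,6) via y @ 3.2101
    (6,6) via x @ 3.5200  # hit
  → r_1 = 3.5200
beam 2: φ=0°, α=105°
  direction (-0.2588, 0.9659); cell (4,3); t to first gridline: x 0.9273, y 0.8075 (then +3.8637 / +1.0353)
    (4,4) via y @ 0.8075
    (3,4) via x @ 0.9273
    (3,5) via y @ 1.8428
    (3,6) via y @ 2.8781
    (3,7) via y @ 3.9133  # hit
  → r_2 = 3.9133
beam 3: φ=45°, α=150°
  direction (-0.8660, 0.5000); cell (4,3); t to first gridline: x 0.2771, y 1.5600 (then +1.1547 / +2.0000)
    (3,3) via x @ 0.2771
    (2,3) via x @ 1.4318
    (2,4) via y @ 1.5600
    (1,4) via x @ 2.5865
    (1,5) via y @ 3.5600
    (0,5) via x @ 3.7412  # hit
  → r_3 = 3.7412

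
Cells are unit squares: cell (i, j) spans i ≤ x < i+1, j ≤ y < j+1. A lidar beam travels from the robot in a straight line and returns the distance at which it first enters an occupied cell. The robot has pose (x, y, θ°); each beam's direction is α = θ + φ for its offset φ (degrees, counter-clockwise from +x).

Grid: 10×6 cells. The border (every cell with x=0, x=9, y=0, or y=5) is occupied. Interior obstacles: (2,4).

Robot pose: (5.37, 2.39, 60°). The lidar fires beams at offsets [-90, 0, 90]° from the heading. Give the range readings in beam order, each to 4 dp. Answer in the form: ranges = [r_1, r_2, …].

ranges = [2.7800, 3.0138, 3.2200]

beam 1: φ=-90°, α=330°
  dir = (cos 330°, sin 330°) = (0.8660, -0.5000); from cell (5,2)
  next x-line at t=0.7275, next y-line at t=0.7800; Δt_x=1.1547, Δt_y=2.0000
    x: enter (6,2) at t=0.7275
    y: enter (6,1) at t=0.7800
    x: enter (7,1) at t=1.8822
    y: enter (7,0) at t=2.7800 ← occupied
  → r_1 = 2.7800
beam 2: φ=0°, α=60°
  dir = (cos 60°, sin 60°) = (0.5000, 0.8660); from cell (5,2)
  next x-line at t=1.2600, next y-line at t=0.7044; Δt_x=2.0000, Δt_y=1.1547
    y: enter (5,3) at t=0.7044
    x: enter (6,3) at t=1.2600
    y: enter (6,4) at t=1.8591
    y: enter (6,5) at t=3.0138 ← occupied
  → r_2 = 3.0138
beam 3: φ=90°, α=150°
  dir = (cos 150°, sin 150°) = (-0.8660, 0.5000); from cell (5,2)
  next x-line at t=0.4272, next y-line at t=1.2200; Δt_x=1.1547, Δt_y=2.0000
    x: enter (4,2) at t=0.4272
    y: enter (4,3) at t=1.2200
    x: enter (3,3) at t=1.5819
    x: enter (2,3) at t=2.7366
    y: enter (2,4) at t=3.2200 ← occupied
  → r_3 = 3.2200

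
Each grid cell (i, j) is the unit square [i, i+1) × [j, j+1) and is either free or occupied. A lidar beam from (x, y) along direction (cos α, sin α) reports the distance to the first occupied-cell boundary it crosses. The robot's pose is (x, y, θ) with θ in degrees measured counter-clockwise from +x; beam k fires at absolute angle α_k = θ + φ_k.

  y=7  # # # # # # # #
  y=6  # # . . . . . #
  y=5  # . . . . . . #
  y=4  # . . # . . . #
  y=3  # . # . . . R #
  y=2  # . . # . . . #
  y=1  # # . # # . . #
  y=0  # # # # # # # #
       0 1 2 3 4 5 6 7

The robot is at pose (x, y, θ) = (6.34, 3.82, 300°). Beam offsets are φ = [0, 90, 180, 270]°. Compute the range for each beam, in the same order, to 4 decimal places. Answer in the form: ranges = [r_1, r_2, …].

ranges = [1.3200, 0.7621, 3.6719, 2.7020]

beam 1: φ=0°, α=300°
  dir = (cos 300°, sin 300°) = (0.5000, -0.8660); from cell (6,3)
  next x-line at t=1.3200, next y-line at t=0.9469; Δt_x=2.0000, Δt_y=1.1547
    y: enter (6,2) at t=0.9469
    x: enter (7,2) at t=1.3200 ← occupied
  → r_1 = 1.3200
beam 2: φ=90°, α=30°
  dir = (cos 30°, sin 30°) = (0.8660, 0.5000); from cell (6,3)
  next x-line at t=0.7621, next y-line at t=0.3600; Δt_x=1.1547, Δt_y=2.0000
    y: enter (6,4) at t=0.3600
    x: enter (7,4) at t=0.7621 ← occupied
  → r_2 = 0.7621
beam 3: φ=180°, α=120°
  dir = (cos 120°, sin 120°) = (-0.5000, 0.8660); from cell (6,3)
  next x-line at t=0.6800, next y-line at t=0.2078; Δt_x=2.0000, Δt_y=1.1547
    y: enter (6,4) at t=0.2078
    x: enter (5,4) at t=0.6800
    y: enter (5,5) at t=1.3625
    y: enter (5,6) at t=2.5172
    x: enter (4,6) at t=2.6800
    y: enter (4,7) at t=3.6719 ← occupied
  → r_3 = 3.6719
beam 4: φ=270°, α=210°
  dir = (cos 210°, sin 210°) = (-0.8660, -0.5000); from cell (6,3)
  next x-line at t=0.3926, next y-line at t=1.6400; Δt_x=1.1547, Δt_y=2.0000
    x: enter (5,3) at t=0.3926
    x: enter (4,3) at t=1.5473
    y: enter (4,2) at t=1.6400
    x: enter (3,2) at t=2.7020 ← occupied
  → r_4 = 2.7020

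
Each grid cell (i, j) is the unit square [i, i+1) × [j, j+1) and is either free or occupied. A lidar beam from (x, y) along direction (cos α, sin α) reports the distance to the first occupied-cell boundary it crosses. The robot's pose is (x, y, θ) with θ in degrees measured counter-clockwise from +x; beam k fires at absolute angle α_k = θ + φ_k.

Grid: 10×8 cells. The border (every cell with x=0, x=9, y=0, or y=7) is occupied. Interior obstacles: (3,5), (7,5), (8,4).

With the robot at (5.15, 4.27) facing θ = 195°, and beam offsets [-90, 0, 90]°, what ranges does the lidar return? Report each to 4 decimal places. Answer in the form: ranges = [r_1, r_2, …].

beam 1: φ=-90°, α=105°
  dir = (cos 105°, sin 105°) = (-0.2588, 0.9659); from cell (5,4)
  next x-line at t=0.5796, next y-line at t=0.7558; Δt_x=3.8637, Δt_y=1.0353
    x: enter (4,4) at t=0.5796
    y: enter (4,5) at t=0.7558
    y: enter (4,6) at t=1.7910
    y: enter (4,7) at t=2.8263 ← occupied
  → r_1 = 2.8263
beam 2: φ=0°, α=195°
  dir = (cos 195°, sin 195°) = (-0.9659, -0.2588); from cell (5,4)
  next x-line at t=0.1553, next y-line at t=1.0432; Δt_x=1.0353, Δt_y=3.8637
    x: enter (4,4) at t=0.1553
    y: enter (4,3) at t=1.0432
    x: enter (3,3) at t=1.1906
    x: enter (2,3) at t=2.2258
    x: enter (1,3) at t=3.2611
    x: enter (0,3) at t=4.2964 ← occupied
  → r_2 = 4.2964
beam 3: φ=90°, α=285°
  dir = (cos 285°, sin 285°) = (0.2588, -0.9659); from cell (5,4)
  next x-line at t=3.2841, next y-line at t=0.2795; Δt_x=3.8637, Δt_y=1.0353
    y: enter (5,3) at t=0.2795
    y: enter (5,2) at t=1.3148
    y: enter (5,1) at t=2.3501
    x: enter (6,1) at t=3.2841
    y: enter (6,0) at t=3.3854 ← occupied
  → r_3 = 3.3854

ranges = [2.8263, 4.2964, 3.3854]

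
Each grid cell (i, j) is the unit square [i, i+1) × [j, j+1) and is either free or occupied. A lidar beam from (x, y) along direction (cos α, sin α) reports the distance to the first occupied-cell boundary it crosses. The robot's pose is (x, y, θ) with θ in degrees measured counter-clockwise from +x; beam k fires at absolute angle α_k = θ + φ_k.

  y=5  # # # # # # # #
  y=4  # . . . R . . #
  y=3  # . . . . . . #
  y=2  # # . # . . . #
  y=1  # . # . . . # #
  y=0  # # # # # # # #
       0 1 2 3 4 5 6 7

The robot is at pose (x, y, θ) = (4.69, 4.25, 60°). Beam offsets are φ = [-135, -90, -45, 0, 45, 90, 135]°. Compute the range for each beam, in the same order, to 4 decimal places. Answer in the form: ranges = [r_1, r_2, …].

ranges = [3.3646, 2.6674, 2.3915, 0.8660, 0.7765, 1.5000, 3.8202]

beam 1: φ=-135°, α=285°
  direction (0.2588, -0.9659); cell (4,4); t to first gridline: x 1.1977, y 0.2588 (then +3.8637 / +1.0353)
    (4,3) via y @ 0.2588
    (5,3) via x @ 1.1977
    (5,2) via y @ 1.2941
    (5,1) via y @ 2.3294
    (5,0) via y @ 3.3646  # hit
  → r_1 = 3.3646
beam 2: φ=-90°, α=330°
  direction (0.8660, -0.5000); cell (4,4); t to first gridline: x 0.3580, y 0.5000 (then +1.1547 / +2.0000)
    (5,4) via x @ 0.3580
    (5,3) via y @ 0.5000
    (6,3) via x @ 1.5127
    (6,2) via y @ 2.5000
    (7,2) via x @ 2.6674  # hit
  → r_2 = 2.6674
beam 3: φ=-45°, α=15°
  direction (0.9659, 0.2588); cell (4,4); t to first gridline: x 0.3209, y 2.8978 (then +1.0353 / +3.8637)
    (5,4) via x @ 0.3209
    (6,4) via x @ 1.3562
    (7,4) via x @ 2.3915  # hit
  → r_3 = 2.3915
beam 4: φ=0°, α=60°
  direction (0.5000, 0.8660); cell (4,4); t to first gridline: x 0.6200, y 0.8660 (then +2.0000 / +1.1547)
    (5,4) via x @ 0.6200
    (5,5) via y @ 0.8660  # hit
  → r_4 = 0.8660
beam 5: φ=45°, α=105°
  direction (-0.2588, 0.9659); cell (4,4); t to first gridline: x 2.6660, y 0.7765 (then +3.8637 / +1.0353)
    (4,5) via y @ 0.7765  # hit
  → r_5 = 0.7765
beam 6: φ=90°, α=150°
  direction (-0.8660, 0.5000); cell (4,4); t to first gridline: x 0.7967, y 1.5000 (then +1.1547 / +2.0000)
    (3,4) via x @ 0.7967
    (3,5) via y @ 1.5000  # hit
  → r_6 = 1.5000
beam 7: φ=135°, α=195°
  direction (-0.9659, -0.2588); cell (4,4); t to first gridline: x 0.7143, y 0.9659 (then +1.0353 / +3.8637)
    (3,4) via x @ 0.7143
    (3,3) via y @ 0.9659
    (2,3) via x @ 1.7496
    (1,3) via x @ 2.7849
    (0,3) via x @ 3.8202  # hit
  → r_7 = 3.8202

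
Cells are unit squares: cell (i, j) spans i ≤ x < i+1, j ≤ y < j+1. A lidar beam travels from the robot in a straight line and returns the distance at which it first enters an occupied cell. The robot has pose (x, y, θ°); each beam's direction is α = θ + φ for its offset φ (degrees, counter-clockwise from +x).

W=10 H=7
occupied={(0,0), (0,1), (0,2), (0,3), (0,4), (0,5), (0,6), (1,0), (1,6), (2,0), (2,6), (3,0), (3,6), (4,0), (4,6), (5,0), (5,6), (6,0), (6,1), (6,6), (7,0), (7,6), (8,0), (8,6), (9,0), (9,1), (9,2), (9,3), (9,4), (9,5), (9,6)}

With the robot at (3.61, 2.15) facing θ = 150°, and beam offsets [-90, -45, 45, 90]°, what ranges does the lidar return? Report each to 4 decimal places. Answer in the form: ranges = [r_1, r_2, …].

ranges = [4.4456, 3.9858, 2.7021, 1.3279]

beam 1: φ=-90°, α=60°
  direction (0.5000, 0.8660); cell (3,2); t to first gridline: x 0.7800, y 0.9815 (then +2.0000 / +1.1547)
    (4,2) via x @ 0.7800
    (4,3) via y @ 0.9815
    (4,4) via y @ 2.1362
    (5,4) via x @ 2.7800
    (5,5) via y @ 3.2909
    (5,6) via y @ 4.4456  # hit
  → r_1 = 4.4456
beam 2: φ=-45°, α=105°
  direction (-0.2588, 0.9659); cell (3,2); t to first gridline: x 2.3569, y 0.8800 (then +3.8637 / +1.0353)
    (3,3) via y @ 0.8800
    (3,4) via y @ 1.9153
    (2,4) via x @ 2.3569
    (2,5) via y @ 2.9505
    (2,6) via y @ 3.9858  # hit
  → r_2 = 3.9858
beam 3: φ=45°, α=195°
  direction (-0.9659, -0.2588); cell (3,2); t to first gridline: x 0.6315, y 0.5796 (then +1.0353 / +3.8637)
    (3,1) via y @ 0.5796
    (2,1) via x @ 0.6315
    (1,1) via x @ 1.6668
    (0,1) via x @ 2.7021  # hit
  → r_3 = 2.7021
beam 4: φ=90°, α=240°
  direction (-0.5000, -0.8660); cell (3,2); t to first gridline: x 1.2200, y 0.1732 (then +2.0000 / +1.1547)
    (3,1) via y @ 0.1732
    (2,1) via x @ 1.2200
    (2,0) via y @ 1.3279  # hit
  → r_4 = 1.3279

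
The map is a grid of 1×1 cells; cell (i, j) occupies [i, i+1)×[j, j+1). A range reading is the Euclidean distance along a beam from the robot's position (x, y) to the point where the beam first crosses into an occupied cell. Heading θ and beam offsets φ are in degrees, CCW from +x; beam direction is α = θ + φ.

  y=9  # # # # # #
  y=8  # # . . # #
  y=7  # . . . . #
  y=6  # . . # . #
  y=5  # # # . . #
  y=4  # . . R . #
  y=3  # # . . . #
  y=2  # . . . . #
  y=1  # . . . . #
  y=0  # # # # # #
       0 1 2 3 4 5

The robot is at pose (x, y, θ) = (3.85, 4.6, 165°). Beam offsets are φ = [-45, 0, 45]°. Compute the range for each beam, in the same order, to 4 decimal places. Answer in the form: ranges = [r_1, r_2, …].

ranges = [1.6166, 1.5455, 2.1362]

beam 1: φ=-45°, α=120°
  dir = (cos 120°, sin 120°) = (-0.5000, 0.8660); from cell (3,4)
  next x-line at t=1.7000, next y-line at t=0.4619; Δt_x=2.0000, Δt_y=1.1547
    y: enter (3,5) at t=0.4619
    y: enter (3,6) at t=1.6166 ← occupied
  → r_1 = 1.6166
beam 2: φ=0°, α=165°
  dir = (cos 165°, sin 165°) = (-0.9659, 0.2588); from cell (3,4)
  next x-line at t=0.8800, next y-line at t=1.5455; Δt_x=1.0353, Δt_y=3.8637
    x: enter (2,4) at t=0.8800
    y: enter (2,5) at t=1.5455 ← occupied
  → r_2 = 1.5455
beam 3: φ=45°, α=210°
  dir = (cos 210°, sin 210°) = (-0.8660, -0.5000); from cell (3,4)
  next x-line at t=0.9815, next y-line at t=1.2000; Δt_x=1.1547, Δt_y=2.0000
    x: enter (2,4) at t=0.9815
    y: enter (2,3) at t=1.2000
    x: enter (1,3) at t=2.1362 ← occupied
  → r_3 = 2.1362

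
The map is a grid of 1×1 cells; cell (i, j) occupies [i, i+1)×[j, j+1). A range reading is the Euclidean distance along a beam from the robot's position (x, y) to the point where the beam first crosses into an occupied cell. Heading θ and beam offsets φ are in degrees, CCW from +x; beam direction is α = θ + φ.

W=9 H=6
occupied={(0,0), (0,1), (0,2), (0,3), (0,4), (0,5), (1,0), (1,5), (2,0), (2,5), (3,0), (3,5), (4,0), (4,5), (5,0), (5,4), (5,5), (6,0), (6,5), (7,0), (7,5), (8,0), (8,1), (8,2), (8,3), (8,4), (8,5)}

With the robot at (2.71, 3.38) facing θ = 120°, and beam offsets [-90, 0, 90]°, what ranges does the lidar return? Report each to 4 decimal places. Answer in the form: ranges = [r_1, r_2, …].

ranges = [2.6443, 1.8706, 1.9745]

beam 1: φ=-90°, α=30°
  cosα=0.8660 sinα=0.5000 | (2,3) | tMaxX 0.3349 tMaxY 1.2400 | tΔX 1.1547 tΔY 2.0000
    t=0.3349 [x] (3,3)
    t=1.2400 [y] (3,4)
    t=1.4896 [x] (4,4)
    t=2.6443 [x] (5,4) — stop
  → r_1 = 2.6443
beam 2: φ=0°, α=120°
  cosα=-0.5000 sinα=0.8660 | (2,3) | tMaxX 1.4200 tMaxY 0.7159 | tΔX 2.0000 tΔY 1.1547
    t=0.7159 [y] (2,4)
    t=1.4200 [x] (1,4)
    t=1.8706 [y] (1,5) — stop
  → r_2 = 1.8706
beam 3: φ=90°, α=210°
  cosα=-0.8660 sinα=-0.5000 | (2,3) | tMaxX 0.8198 tMaxY 0.7600 | tΔX 1.1547 tΔY 2.0000
    t=0.7600 [y] (2,2)
    t=0.8198 [x] (1,2)
    t=1.9745 [x] (0,2) — stop
  → r_3 = 1.9745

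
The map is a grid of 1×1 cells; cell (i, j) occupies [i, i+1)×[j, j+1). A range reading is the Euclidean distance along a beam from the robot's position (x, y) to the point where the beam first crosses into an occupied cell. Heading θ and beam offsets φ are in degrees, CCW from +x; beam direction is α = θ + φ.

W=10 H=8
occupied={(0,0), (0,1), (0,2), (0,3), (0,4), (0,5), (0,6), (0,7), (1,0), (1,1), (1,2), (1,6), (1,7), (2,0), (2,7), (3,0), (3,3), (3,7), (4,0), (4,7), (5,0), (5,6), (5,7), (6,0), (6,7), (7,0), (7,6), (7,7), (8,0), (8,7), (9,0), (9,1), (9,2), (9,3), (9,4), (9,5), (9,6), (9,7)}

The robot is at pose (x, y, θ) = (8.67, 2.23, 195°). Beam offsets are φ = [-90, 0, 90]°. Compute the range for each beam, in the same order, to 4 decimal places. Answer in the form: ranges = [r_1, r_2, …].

ranges = [3.9030, 4.7524, 1.2734]

beam 1: φ=-90°, α=105°
  direction (-0.2588, 0.9659); cell (8,2); t to first gridline: x 2.5887, y 0.7972 (then +3.8637 / +1.0353)
    (8,3) via y @ 0.7972
    (8,4) via y @ 1.8324
    (7,4) via x @ 2.5887
    (7,5) via y @ 2.8677
    (7,6) via y @ 3.9030  # hit
  → r_1 = 3.9030
beam 2: φ=0°, α=195°
  direction (-0.9659, -0.2588); cell (8,2); t to first gridline: x 0.6936, y 0.8887 (then +1.0353 / +3.8637)
    (7,2) via x @ 0.6936
    (7,1) via y @ 0.8887
    (6,1) via x @ 1.7289
    (5,1) via x @ 2.7642
    (4,1) via x @ 3.7995
    (4,0) via y @ 4.7524  # hit
  → r_2 = 4.7524
beam 3: φ=90°, α=285°
  direction (0.2588, -0.9659); cell (8,2); t to first gridline: x 1.2750, y 0.2381 (then +3.8637 / +1.0353)
    (8,1) via y @ 0.2381
    (8,0) via y @ 1.2734  # hit
  → r_3 = 1.2734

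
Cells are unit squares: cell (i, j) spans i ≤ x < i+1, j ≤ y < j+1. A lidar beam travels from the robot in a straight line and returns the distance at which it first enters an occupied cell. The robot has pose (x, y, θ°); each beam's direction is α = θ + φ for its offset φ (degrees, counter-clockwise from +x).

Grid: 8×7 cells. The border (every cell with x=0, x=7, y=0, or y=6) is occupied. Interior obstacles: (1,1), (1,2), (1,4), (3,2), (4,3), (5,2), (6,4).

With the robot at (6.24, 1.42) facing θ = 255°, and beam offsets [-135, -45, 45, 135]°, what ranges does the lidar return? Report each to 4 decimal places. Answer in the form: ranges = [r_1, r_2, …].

ranges = [0.6697, 0.8400, 0.4850, 0.8776]

beam 1: φ=-135°, α=120°
  d=(-0.5000,0.8660)  start (6,1)  tX=0.4800 tY=0.6697  stride 1/|dx|=2.0000 1/|dy|=1.1547
    cross x-line → (5,1), t=0.4800
    cross y-line → (5,2), t=0.6697 (wall)
  → r_1 = 0.6697
beam 2: φ=-45°, α=210°
  d=(-0.8660,-0.5000)  start (6,1)  tX=0.2771 tY=0.8400  stride 1/|dx|=1.1547 1/|dy|=2.0000
    cross x-line → (5,1), t=0.2771
    cross y-line → (5,0), t=0.8400 (wall)
  → r_2 = 0.8400
beam 3: φ=45°, α=300°
  d=(0.5000,-0.8660)  start (6,1)  tX=1.5200 tY=0.4850  stride 1/|dx|=2.0000 1/|dy|=1.1547
    cross y-line → (6,0), t=0.4850 (wall)
  → r_3 = 0.4850
beam 4: φ=135°, α=30°
  d=(0.8660,0.5000)  start (6,1)  tX=0.8776 tY=1.1600  stride 1/|dx|=1.1547 1/|dy|=2.0000
    cross x-line → (7,1), t=0.8776 (wall)
  → r_4 = 0.8776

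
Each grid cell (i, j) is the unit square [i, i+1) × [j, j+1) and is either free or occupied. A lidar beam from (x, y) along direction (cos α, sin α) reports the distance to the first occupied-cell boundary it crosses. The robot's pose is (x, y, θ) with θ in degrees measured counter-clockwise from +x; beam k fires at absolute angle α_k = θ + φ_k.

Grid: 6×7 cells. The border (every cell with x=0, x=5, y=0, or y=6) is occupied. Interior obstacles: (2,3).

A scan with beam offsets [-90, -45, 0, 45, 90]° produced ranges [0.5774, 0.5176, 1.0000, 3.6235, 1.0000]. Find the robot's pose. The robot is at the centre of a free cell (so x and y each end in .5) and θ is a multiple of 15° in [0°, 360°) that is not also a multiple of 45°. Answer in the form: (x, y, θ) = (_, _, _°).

(x, y, θ) = (1.5, 4.5, 240°)

Enumerate (i+0.5, j+0.5, θ) over the 19 free cells and 16 admissible headings. For each, cast all 5 beams and compare to the given ranges.
  (4.5, 1.5, 30°): beam 3 = 0.5774 ≠ 1.0000 ✗
  (3.5, 4.5, 210°): beam 1 = 1.7321 ≠ 0.5774 ✗
  (4.5, 4.5, 300°): beam 1 = 1.7321 ≠ 0.5774 ✗
  …
  (1.5, 4.5, 240°): r_1=0.5774, r_2=0.5176, r_3=1.0000, r_4=3.6235, r_5=1.0000 — all match ✓
No second candidate reproduces the full scan.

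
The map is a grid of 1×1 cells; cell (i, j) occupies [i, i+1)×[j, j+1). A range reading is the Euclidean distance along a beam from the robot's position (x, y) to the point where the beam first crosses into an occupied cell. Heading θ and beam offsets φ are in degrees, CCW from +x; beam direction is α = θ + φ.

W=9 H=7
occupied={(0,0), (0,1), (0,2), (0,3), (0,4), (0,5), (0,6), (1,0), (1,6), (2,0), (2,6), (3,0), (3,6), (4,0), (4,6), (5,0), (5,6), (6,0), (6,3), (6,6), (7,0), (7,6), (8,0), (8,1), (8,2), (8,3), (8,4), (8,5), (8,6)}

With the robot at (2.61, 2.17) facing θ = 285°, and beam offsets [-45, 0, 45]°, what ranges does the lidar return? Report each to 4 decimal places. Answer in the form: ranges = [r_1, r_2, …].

ranges = [1.3510, 1.2113, 2.3400]

beam 1: φ=-45°, α=240°
  d=(-0.5000,-0.8660)  start (2,2)  tX=1.2200 tY=0.1963  stride 1/|dx|=2.0000 1/|dy|=1.1547
    cross y-line → (2,1), t=0.1963
    cross x-line → (1,1), t=1.2200
    cross y-line → (1,0), t=1.3510 (wall)
  → r_1 = 1.3510
beam 2: φ=0°, α=285°
  d=(0.2588,-0.9659)  start (2,2)  tX=1.5068 tY=0.1760  stride 1/|dx|=3.8637 1/|dy|=1.0353
    cross y-line → (2,1), t=0.1760
    cross y-line → (2,0), t=1.2113 (wall)
  → r_2 = 1.2113
beam 3: φ=45°, α=330°
  d=(0.8660,-0.5000)  start (2,2)  tX=0.4503 tY=0.3400  stride 1/|dx|=1.1547 1/|dy|=2.0000
    cross y-line → (2,1), t=0.3400
    cross x-line → (3,1), t=0.4503
    cross x-line → (4,1), t=1.6050
    cross y-line → (4,0), t=2.3400 (wall)
  → r_3 = 2.3400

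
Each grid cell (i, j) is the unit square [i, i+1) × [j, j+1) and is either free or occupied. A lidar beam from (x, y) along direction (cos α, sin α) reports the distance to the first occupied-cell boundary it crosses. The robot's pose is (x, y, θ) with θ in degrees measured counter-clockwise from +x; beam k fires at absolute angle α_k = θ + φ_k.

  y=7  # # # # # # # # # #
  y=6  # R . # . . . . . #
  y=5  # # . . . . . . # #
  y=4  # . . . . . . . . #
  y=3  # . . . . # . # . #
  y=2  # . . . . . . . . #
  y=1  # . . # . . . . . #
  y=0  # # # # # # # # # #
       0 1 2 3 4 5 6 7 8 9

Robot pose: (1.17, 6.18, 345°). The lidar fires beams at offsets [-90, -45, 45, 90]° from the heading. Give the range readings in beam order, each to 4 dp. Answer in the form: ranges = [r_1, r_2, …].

beam 1: φ=-90°, α=255°
  d=(-0.2588,-0.9659)  start (1,6)  tX=0.6568 tY=0.1863  stride 1/|dx|=3.8637 1/|dy|=1.0353
    cross y-line → (1,5), t=0.1863 (wall)
  → r_1 = 0.1863
beam 2: φ=-45°, α=300°
  d=(0.5000,-0.8660)  start (1,6)  tX=1.6600 tY=0.2078  stride 1/|dx|=2.0000 1/|dy|=1.1547
    cross y-line → (1,5), t=0.2078 (wall)
  → r_2 = 0.2078
beam 3: φ=45°, α=30°
  d=(0.8660,0.5000)  start (1,6)  tX=0.9584 tY=1.6400  stride 1/|dx|=1.1547 1/|dy|=2.0000
    cross x-line → (2,6), t=0.9584
    cross y-line → (2,7), t=1.6400 (wall)
  → r_3 = 1.6400
beam 4: φ=90°, α=75°
  d=(0.2588,0.9659)  start (1,6)  tX=3.2069 tY=0.8489  stride 1/|dx|=3.8637 1/|dy|=1.0353
    cross y-line → (1,7), t=0.8489 (wall)
  → r_4 = 0.8489

ranges = [0.1863, 0.2078, 1.6400, 0.8489]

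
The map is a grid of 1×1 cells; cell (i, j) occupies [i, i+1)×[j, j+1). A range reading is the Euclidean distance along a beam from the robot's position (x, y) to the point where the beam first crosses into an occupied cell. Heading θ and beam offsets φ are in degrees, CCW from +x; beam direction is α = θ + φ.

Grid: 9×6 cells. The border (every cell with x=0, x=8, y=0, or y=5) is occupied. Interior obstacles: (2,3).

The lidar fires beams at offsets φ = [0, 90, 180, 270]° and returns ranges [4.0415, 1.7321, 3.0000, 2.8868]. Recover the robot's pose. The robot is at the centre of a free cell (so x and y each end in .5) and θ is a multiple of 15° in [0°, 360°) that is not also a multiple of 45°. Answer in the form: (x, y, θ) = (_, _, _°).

(x, y, θ) = (4.5, 3.5, 330°)

Enumerate (i+0.5, j+0.5, θ) over the 27 free cells and 16 admissible headings. For each, cast all 4 beams and compare to the given ranges.
  (2.5, 2.5, 240°): beam 1 = 1.7321 ≠ 4.0415 ✗
  (5.5, 3.5, 105°): beam 1 = 1.5529 ≠ 4.0415 ✗
  (2.5, 4.5, 210°): beam 1 = 1.7321 ≠ 4.0415 ✗
  (4.5, 1.5, 30°): beam 2 = 4.0415 ≠ 1.7321 ✗
  (4.5, 1.5, 285°): beam 1 = 0.5176 ≠ 4.0415 ✗
  …
  (4.5, 3.5, 330°): r_1=4.0415, r_2=1.7321, r_3=3.0000, r_4=2.8868 — all match ✓
No second candidate reproduces the full scan.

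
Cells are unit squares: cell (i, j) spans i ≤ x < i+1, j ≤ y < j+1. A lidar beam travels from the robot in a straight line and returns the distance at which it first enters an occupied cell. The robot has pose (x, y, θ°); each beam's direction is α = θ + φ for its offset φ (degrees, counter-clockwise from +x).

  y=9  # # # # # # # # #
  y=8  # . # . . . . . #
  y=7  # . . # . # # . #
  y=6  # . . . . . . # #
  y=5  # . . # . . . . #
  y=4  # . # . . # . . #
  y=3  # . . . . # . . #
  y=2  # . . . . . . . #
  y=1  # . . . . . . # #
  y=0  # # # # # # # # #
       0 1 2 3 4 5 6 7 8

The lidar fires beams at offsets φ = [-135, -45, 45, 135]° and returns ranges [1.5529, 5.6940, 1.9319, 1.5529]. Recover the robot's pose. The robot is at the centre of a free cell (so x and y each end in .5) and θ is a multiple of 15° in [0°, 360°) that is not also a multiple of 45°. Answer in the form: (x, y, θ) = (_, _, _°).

(x, y, θ) = (6.5, 5.5, 210°)

Enumerate (i+0.5, j+0.5, θ) over the 46 free cells and 16 admissible headings. For each, cast all 4 beams and compare to the given ranges.
  (1.5, 2.5, 165°): beam 1 = 4.0415 ≠ 1.5529 ✗
  (4.5, 1.5, 75°): beam 1 = 0.5774 ≠ 1.5529 ✗
  (4.5, 4.5, 105°): beam 1 = 0.5774 ≠ 1.5529 ✗
  …
  (6.5, 5.5, 210°): r_1=1.5529, r_2=5.6940, r_3=1.9319, r_4=1.5529 — all match ✓
Unique over the lattice → pose = (6.5, 5.5, 210°).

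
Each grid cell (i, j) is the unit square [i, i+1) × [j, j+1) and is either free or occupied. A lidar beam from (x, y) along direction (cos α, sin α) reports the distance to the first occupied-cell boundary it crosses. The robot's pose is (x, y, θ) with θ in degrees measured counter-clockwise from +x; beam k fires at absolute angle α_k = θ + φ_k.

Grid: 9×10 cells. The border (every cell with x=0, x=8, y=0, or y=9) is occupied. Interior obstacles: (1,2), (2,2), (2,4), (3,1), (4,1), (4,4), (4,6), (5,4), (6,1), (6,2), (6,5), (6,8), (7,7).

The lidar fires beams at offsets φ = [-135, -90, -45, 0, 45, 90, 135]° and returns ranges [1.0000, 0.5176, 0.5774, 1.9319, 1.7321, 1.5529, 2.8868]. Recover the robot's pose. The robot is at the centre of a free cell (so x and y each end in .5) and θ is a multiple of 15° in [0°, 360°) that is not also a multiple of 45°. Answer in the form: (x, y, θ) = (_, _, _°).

Candidates: 43 free-cell centres × 16 headings = 688 poses. Raycast each; keep the one whose scan matches to 4 dp.
  (7.5, 6.5, 105°): beam 1 = 0.5774 ≠ 1.0000 ✗
  (2.5, 6.5, 150°): beam 1 = 1.5529 ≠ 1.0000 ✗
  (1.5, 1.5, 195°): beam 1 = 0.5774 ≠ 1.0000 ✗
  (7.5, 4.5, 255°): beam 2 = 1.5529 ≠ 0.5176 ✗
  …
  (4.5, 3.5, 165°): r_1=1.0000, r_2=0.5176, r_3=0.5774, r_4=1.9319, r_5=1.7321, r_6=1.5529, r_7=2.8868 — all match ✓
No second candidate reproduces the full scan.

(x, y, θ) = (4.5, 3.5, 165°)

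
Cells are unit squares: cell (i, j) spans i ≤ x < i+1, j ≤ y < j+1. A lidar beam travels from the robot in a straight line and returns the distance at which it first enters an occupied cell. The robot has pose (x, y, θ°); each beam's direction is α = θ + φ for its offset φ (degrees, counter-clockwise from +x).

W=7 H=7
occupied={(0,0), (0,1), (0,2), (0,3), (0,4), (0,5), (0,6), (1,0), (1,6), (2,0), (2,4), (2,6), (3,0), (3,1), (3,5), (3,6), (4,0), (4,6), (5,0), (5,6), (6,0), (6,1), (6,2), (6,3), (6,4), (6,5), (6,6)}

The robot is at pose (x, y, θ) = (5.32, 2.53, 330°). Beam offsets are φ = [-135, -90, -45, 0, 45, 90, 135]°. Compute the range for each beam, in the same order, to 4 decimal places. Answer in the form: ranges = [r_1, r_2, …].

ranges = [2.0478, 1.7667, 1.5840, 0.7852, 0.7040, 1.3600, 3.5924]

beam 1: φ=-135°, α=195°
  d=(-0.9659,-0.2588)  start (5,2)  tX=0.3313 tY=2.0478  stride 1/|dx|=1.0353 1/|dy|=3.8637
    cross x-line → (4,2), t=0.3313
    cross x-line → (3,2), t=1.3666
    cross y-line → (3,1), t=2.0478 (wall)
  → r_1 = 2.0478
beam 2: φ=-90°, α=240°
  d=(-0.5000,-0.8660)  start (5,2)  tX=0.6400 tY=0.6120  stride 1/|dx|=2.0000 1/|dy|=1.1547
    cross y-line → (5,1), t=0.6120
    cross x-line → (4,1), t=0.6400
    cross y-line → (4,0), t=1.7667 (wall)
  → r_2 = 1.7667
beam 3: φ=-45°, α=285°
  d=(0.2588,-0.9659)  start (5,2)  tX=2.6273 tY=0.5487  stride 1/|dx|=3.8637 1/|dy|=1.0353
    cross y-line → (5,1), t=0.5487
    cross y-line → (5,0), t=1.5840 (wall)
  → r_3 = 1.5840
beam 4: φ=0°, α=330°
  d=(0.8660,-0.5000)  start (5,2)  tX=0.7852 tY=1.0600  stride 1/|dx|=1.1547 1/|dy|=2.0000
    cross x-line → (6,2), t=0.7852 (wall)
  → r_4 = 0.7852
beam 5: φ=45°, α=15°
  d=(0.9659,0.2588)  start (5,2)  tX=0.7040 tY=1.8159  stride 1/|dx|=1.0353 1/|dy|=3.8637
    cross x-line → (6,2), t=0.7040 (wall)
  → r_5 = 0.7040
beam 6: φ=90°, α=60°
  d=(0.5000,0.8660)  start (5,2)  tX=1.3600 tY=0.5427  stride 1/|dx|=2.0000 1/|dy|=1.1547
    cross y-line → (5,3), t=0.5427
    cross x-line → (6,3), t=1.3600 (wall)
  → r_6 = 1.3600
beam 7: φ=135°, α=105°
  d=(-0.2588,0.9659)  start (5,2)  tX=1.2364 tY=0.4866  stride 1/|dx|=3.8637 1/|dy|=1.0353
    cross y-line → (5,3), t=0.4866
    cross x-line → (4,3), t=1.2364
    cross y-line → (4,4), t=1.5219
    cross y-line → (4,5), t=2.5571
    cross y-line → (4,6), t=3.5924 (wall)
  → r_7 = 3.5924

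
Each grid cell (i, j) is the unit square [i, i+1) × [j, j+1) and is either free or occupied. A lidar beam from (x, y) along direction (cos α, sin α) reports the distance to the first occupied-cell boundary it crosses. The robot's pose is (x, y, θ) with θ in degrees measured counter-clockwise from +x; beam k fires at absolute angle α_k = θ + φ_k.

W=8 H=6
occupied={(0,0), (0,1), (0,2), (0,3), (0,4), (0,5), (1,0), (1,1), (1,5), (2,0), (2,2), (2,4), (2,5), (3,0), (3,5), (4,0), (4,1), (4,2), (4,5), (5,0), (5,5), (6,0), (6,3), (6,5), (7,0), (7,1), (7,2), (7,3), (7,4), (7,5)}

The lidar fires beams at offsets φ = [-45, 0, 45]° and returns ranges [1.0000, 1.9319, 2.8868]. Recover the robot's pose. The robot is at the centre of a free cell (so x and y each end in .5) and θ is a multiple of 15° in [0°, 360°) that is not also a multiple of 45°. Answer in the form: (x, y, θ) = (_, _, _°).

(x, y, θ) = (5.5, 3.5, 255°)

Enumerate (i+0.5, j+0.5, θ) over the 18 free cells and 16 admissible headings. For each, cast all 3 beams and compare to the given ranges.
  (1.5, 3.5, 150°): beam 1 = 1.5529 ≠ 1.0000 ✗
  (2.5, 1.5, 15°): beam 2 = 1.5529 ≠ 1.9319 ✗
  (6.5, 1.5, 285°): beam 1 = 0.5774 ≠ 1.0000 ✗
  …
  (5.5, 3.5, 255°): r_1=1.0000, r_2=1.9319, r_3=2.8868 — all match ✓
No second candidate reproduces the full scan.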